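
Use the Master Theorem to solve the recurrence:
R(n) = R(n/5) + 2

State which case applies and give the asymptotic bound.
Master Theorem template: R(n) = a·R(n/b) + f(n).
Here: a=1, b=5, f(n)=2
Compute log_b(a) = log_5(1) = 0.
f(n) = 2 = Θ(1). Case 2: R(n) = Θ(log n).

Case 2: R(n) = Θ(log n)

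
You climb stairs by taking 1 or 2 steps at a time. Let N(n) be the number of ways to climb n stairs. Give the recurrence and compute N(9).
Condition on the size of the last step (1 to 2): before it there were n-1, …, n-2 stairs climbed, and these cases are disjoint, so N(n) = N(n-1) + N(n-2) (Fibonacci-type sequence).
Initial conditions by direct count (compositions of i into parts ≤ 2): N(1) = 1; N(2) = 2.
Iterating the recurrence: N(3) = 3, N(4) = 5, N(5) = 8, N(6) = 13, N(7) = 21, N(8) = 34, N(9) = 55.

N(n) = N(n-1) + N(n-2), N(1) = 1, N(2) = 2; N(9) = 55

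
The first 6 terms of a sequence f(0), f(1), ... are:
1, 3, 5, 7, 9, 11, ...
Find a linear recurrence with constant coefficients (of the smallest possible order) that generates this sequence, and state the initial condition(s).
Look for the lowest-order linear relation among consecutive terms.
Observation: consecutive differences are constant (= 2).
Check at n=2: 1·3 + 2 = 5. ✓

f(n) = f(n-1) + 2, f(0) = 1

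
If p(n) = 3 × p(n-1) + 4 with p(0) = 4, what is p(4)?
Computing step by step:
p(0) = 4
p(1) = 3 × 4 + 4 = 16
p(2) = 3 × 16 + 4 = 52
p(3) = 3 × 52 + 4 = 160
p(4) = 3 × 160 + 4 = 484

484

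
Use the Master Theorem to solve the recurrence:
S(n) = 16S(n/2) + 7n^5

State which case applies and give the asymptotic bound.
Master Theorem template: S(n) = a·S(n/b) + f(n).
Here: a=16, b=2, f(n)=7n^5
Compute log_b(a) = log_2(16) = 4.
f(n) = 7n^5 = Ω(n^(4+ε)) with ε = 1, and the regularity condition holds (a·f(n/b) = (a/b^5)·f(n) with a/b^5 = 2^-1 < 1). Case 3: S(n) = Θ(f(n)) = Θ(n^5).

Case 3: S(n) = Θ(n^5)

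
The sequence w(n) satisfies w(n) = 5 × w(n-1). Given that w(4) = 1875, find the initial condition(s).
In general w(n) = 5ⁿ · w(0). At n = 4: w(0) = w(4) / 5^4 = 1875 / 625 = 3.

w(0) = 3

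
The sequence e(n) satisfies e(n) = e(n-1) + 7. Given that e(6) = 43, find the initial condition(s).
e(6) = e(0) + 6·7, so e(0) = 43 - 42 = 1.

e(0) = 1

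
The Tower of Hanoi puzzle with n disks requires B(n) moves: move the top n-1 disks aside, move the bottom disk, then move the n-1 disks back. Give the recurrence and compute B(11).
Moving n disks = move the top n-1 disks aside (B(n-1) moves) + move the largest disk (1 move) + move the n-1 disks back on top (B(n-1) moves), so B(n) = 2B(n-1) + 1, with B(1) = 1 (a single disk takes one move).
First terms: 1, 3, 7, 15, 31, 63, … — each is one less than a power of 2. Indeed B(n) + 1 = 2(B(n-1) + 1) with B(1) + 1 = 2, so B(n) + 1 = 2ⁿ and B(n) = 2ⁿ - 1.
Hence B(11) = 2^11 - 1 = 2048 - 1 = 2047.

B(n) = 2B(n-1) + 1, B(1) = 1; B(11) = 2047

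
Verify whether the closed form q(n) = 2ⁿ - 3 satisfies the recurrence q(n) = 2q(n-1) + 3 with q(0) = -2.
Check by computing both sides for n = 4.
From the recurrence with q(0) = -2:
  q(0) = -2, q(1) = -1, q(2) = 1, q(3) = 5, q(4) = 13
  so the recurrence gives q(4) = 13.
From the proposed closed form q(n) = 2ⁿ - 3:
  q(4) = 13.
Both sides give 13 at n = 4, and the initial condition(s) match, so the closed form is consistent.

Yes, the closed form is correct.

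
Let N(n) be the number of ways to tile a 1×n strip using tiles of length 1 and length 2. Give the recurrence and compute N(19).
Condition on the last tile: it has length 1 (leaving a 1×(n-1) strip) or length 2 (leaving a 1×(n-2) strip), so N(n) = N(n-1) + N(n-2) (order-2 linear recurrence).
For 0 ≤ i < 2 only unit tiles fit, so N(i) = 1.
Iterating the recurrence: N(2) = 2, N(3) = 3, N(4) = 5, N(5) = 8, N(6) = 13, N(7) = 21, N(8) = 34, N(9) = 55, N(10) = 89, N(11) = 144, N(12) = 233, N(13) = 377, N(14) = 610, N(15) = 987, N(16) = 1597, N(17) = 2584, N(18) = 4181, N(19) = 6765.

N(n) = N(n-1) + N(n-2), with N(i) = 1 for 0 ≤ i < 2; N(19) = 6765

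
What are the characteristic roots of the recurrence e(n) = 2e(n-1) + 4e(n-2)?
Substitute e(n) = rⁿ and divide through by rⁿ⁻²: r² - 2r - 4 = 0
Discriminant: 2² + 4·4 = 20, not a perfect square, so by the quadratic formula r = (2 ± √20)/2.
General solution: e(n) = A·r₁ⁿ + B·r₂ⁿ where r₁,r₂ = (2 ± √20)/2

Characteristic: r² - 2r - 4 = 0, Roots: r = (2 ± √20)/2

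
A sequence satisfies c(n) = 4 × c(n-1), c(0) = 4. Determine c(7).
Computing step by step:
c(0) = 4
c(1) = 4 × 4 = 16
c(2) = 4 × 16 = 64
c(3) = 4 × 64 = 256
c(4) = 4 × 256 = 1024
c(5) = 4 × 1024 = 4096
c(6) = 4 × 4096 = 16384
c(7) = 4 × 16384 = 65536

65536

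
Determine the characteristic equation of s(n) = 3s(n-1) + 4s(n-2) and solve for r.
Substitute s(n) = rⁿ and divide through by rⁿ⁻²: r² - 3r - 4 = 0
Factor: (r + 1)(r - 4) = 0, so r = -1, 4.
General solution: s(n) = A·(-1)ⁿ + B·4ⁿ

Characteristic: r² - 3r - 4 = 0, Roots: r = -1, 4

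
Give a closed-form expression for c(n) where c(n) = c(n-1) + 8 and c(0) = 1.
Recurrence: c(n) = c(n-1) + 8, initial: c(0) = 1.
Each step adds 8, so c(n) = c(0) + 8n = 8n + 1.

c(n) = 8n + 1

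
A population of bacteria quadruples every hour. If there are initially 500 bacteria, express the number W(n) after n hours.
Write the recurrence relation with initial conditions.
Each hour multiplies the count by 4, so the count after n hours depends only on the count after n-1 hours: W(n) = 4 × W(n-1). The starting count gives W(0) = 500.
Unrolling n times gives the closed form W(n) = 500 × 4ⁿ.

W(n) = 4 × W(n-1), W(0) = 500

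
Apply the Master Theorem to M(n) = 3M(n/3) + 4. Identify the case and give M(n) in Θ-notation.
Master Theorem template: M(n) = a·M(n/b) + f(n).
Here: a=3, b=3, f(n)=4
Compute log_b(a) = log_3(3) = 1.
f(n) = 4 = O(n^(1-ε)) with ε = 1. Case 1: M(n) = Θ(n^log_b(a)) = Θ(n).

Case 1: M(n) = Θ(n)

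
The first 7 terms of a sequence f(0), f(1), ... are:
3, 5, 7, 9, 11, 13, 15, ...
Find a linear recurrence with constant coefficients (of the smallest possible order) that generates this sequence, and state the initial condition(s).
Look for the lowest-order linear relation among consecutive terms.
Observation: consecutive differences are constant (= 2).
Check at n=2: 1·5 + 2 = 7. ✓

f(n) = f(n-1) + 2, f(0) = 3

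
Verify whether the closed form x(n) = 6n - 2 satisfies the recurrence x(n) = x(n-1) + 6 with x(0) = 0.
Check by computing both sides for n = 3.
From the recurrence with x(0) = 0:
  x(0) = 0, x(1) = 6, x(2) = 12, x(3) = 18
  so the recurrence gives x(3) = 18.
From the proposed closed form x(n) = 6n - 2:
  x(3) = 16.
The recurrence gives 18 but the closed form gives 16, so the closed form does not satisfy the recurrence.

No, the closed form is incorrect.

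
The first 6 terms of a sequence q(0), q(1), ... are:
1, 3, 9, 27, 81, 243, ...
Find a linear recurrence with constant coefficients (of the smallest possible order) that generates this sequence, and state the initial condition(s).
Look for the lowest-order linear relation among consecutive terms.
Observation: each term is 3× the previous.
Check at n=2: 3·3 = 9. ✓

q(n) = 3 × q(n-1), q(0) = 1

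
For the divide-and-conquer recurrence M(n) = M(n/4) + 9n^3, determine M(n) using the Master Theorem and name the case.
Master Theorem template: M(n) = a·M(n/b) + f(n).
Here: a=1, b=4, f(n)=9n^3
Compute log_b(a) = log_4(1) = 0.
f(n) = 9n^3 = Ω(n^(0+ε)) with ε = 3, and the regularity condition holds (a·f(n/b) = (a/b^3)·f(n) with a/b^3 = 4^-3 < 1). Case 3: M(n) = Θ(f(n)) = Θ(n^3).

Case 3: M(n) = Θ(n^3)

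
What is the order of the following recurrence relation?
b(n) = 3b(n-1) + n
The order is the largest lag k for which b(n-k) appears. Here the deepest term is b(n-1) (the n term is non-homogeneous and does not affect the order), so the order is 1.

Order 1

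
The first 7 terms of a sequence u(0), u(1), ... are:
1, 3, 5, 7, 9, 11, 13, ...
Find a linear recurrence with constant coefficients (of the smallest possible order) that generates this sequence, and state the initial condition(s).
Look for the lowest-order linear relation among consecutive terms.
Observation: consecutive differences are constant (= 2).
Check at n=2: 1·3 + 2 = 5. ✓

u(n) = u(n-1) + 2, u(0) = 1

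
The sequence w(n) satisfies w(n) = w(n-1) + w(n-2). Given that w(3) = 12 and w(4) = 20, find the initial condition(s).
Work backwards using w(k) = w(k+2) - w(k+1):
w(2) = w(4) - w(3) = 20 - 12 = 8
w(1) = w(3) - w(2) = 12 - 8 = 4
w(0) = w(2) - w(1) = 8 - 4 = 4

w(0) = 4, w(1) = 4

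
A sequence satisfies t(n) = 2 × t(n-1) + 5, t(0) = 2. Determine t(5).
Computing step by step:
t(0) = 2
t(1) = 2 × 2 + 5 = 9
t(2) = 2 × 9 + 5 = 23
t(3) = 2 × 23 + 5 = 51
t(4) = 2 × 51 + 5 = 107
t(5) = 2 × 107 + 5 = 219

219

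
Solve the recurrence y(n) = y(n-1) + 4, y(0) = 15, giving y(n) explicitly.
Recurrence: y(n) = y(n-1) + 4, initial: y(0) = 15.
Each step adds 4, so y(n) = y(0) + 4n = 4n + 15.

y(n) = 4n + 15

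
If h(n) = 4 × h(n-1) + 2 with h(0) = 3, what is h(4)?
Computing step by step:
h(0) = 3
h(1) = 4 × 3 + 2 = 14
h(2) = 4 × 14 + 2 = 58
h(3) = 4 × 58 + 2 = 234
h(4) = 4 × 234 + 2 = 938

938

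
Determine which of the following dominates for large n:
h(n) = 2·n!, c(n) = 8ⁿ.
Comparing growth rates:
Growth-rate hierarchy: log n ≺ any polynomial ≺ any exponential cⁿ (c>1) ≺ n! ≺ nⁿ.
factorial dominates exponential base 8 asymptotically.

h(n) grows faster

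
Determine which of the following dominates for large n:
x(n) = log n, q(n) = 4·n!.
Comparing growth rates:
Growth-rate hierarchy: log n ≺ any polynomial ≺ any exponential cⁿ (c>1) ≺ n! ≺ nⁿ.
factorial dominates logarithmic asymptotically.

q(n) grows faster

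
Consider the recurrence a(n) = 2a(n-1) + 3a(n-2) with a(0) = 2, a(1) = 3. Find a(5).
Computing the sequence terms:
2, 3, 12, 33, 102, 303

303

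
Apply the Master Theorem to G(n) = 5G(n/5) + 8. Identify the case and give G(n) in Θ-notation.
Master Theorem template: G(n) = a·G(n/b) + f(n).
Here: a=5, b=5, f(n)=8
Compute log_b(a) = log_5(5) = 1.
f(n) = 8 = O(n^(1-ε)) with ε = 1. Case 1: G(n) = Θ(n^log_b(a)) = Θ(n).

Case 1: G(n) = Θ(n)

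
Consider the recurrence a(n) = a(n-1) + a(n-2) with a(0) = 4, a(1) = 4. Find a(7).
Computing the sequence terms:
4, 4, 8, 12, 20, 32, 52, 84

84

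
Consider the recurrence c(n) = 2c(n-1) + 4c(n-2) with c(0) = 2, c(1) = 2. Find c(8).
Computing the sequence terms:
2, 2, 12, 32, 112, 352, 1152, 3712, 12032

12032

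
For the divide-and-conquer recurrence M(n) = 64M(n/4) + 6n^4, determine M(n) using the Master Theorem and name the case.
Master Theorem template: M(n) = a·M(n/b) + f(n).
Here: a=64, b=4, f(n)=6n^4
Compute log_b(a) = log_4(64) = 3.
f(n) = 6n^4 = Ω(n^(3+ε)) with ε = 1, and the regularity condition holds (a·f(n/b) = (a/b^4)·f(n) with a/b^4 = 4^-1 < 1). Case 3: M(n) = Θ(f(n)) = Θ(n^4).

Case 3: M(n) = Θ(n^4)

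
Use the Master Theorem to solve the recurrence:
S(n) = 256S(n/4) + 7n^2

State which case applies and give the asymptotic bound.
Master Theorem template: S(n) = a·S(n/b) + f(n).
Here: a=256, b=4, f(n)=7n^2
Compute log_b(a) = log_4(256) = 4.
f(n) = 7n^2 = O(n^(4-ε)) with ε = 2. Case 1: S(n) = Θ(n^log_b(a)) = Θ(n^4).

Case 1: S(n) = Θ(n^4)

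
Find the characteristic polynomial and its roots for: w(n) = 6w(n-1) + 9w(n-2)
Substitute w(n) = rⁿ and divide through by rⁿ⁻²: r² - 6r - 9 = 0
Discriminant: 6² + 4·9 = 72, not a perfect square, so by the quadratic formula r = (6 ± √72)/2.
General solution: w(n) = A·r₁ⁿ + B·r₂ⁿ where r₁,r₂ = (6 ± √72)/2

Characteristic: r² - 6r - 9 = 0, Roots: r = (6 ± √72)/2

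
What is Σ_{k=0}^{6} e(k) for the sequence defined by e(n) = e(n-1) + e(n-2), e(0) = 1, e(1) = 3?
Computing the sequence terms: 1, 3, 4, 7, 11, 18, 29
Adding these values together:

73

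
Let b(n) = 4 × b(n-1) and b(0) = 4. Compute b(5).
Computing step by step:
b(0) = 4
b(1) = 4 × 4 = 16
b(2) = 4 × 16 = 64
b(3) = 4 × 64 = 256
b(4) = 4 × 256 = 1024
b(5) = 4 × 1024 = 4096

4096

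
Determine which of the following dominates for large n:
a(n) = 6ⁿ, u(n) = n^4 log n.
Comparing growth rates:
Growth-rate hierarchy: log n ≺ any polynomial ≺ any exponential cⁿ (c>1) ≺ n! ≺ nⁿ.
exponential base 6 dominates polynomial degree 4 (with log factor) asymptotically.

a(n) grows faster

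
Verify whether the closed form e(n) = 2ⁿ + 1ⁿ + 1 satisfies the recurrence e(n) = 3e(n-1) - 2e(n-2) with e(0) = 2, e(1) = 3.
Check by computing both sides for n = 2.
From the recurrence with e(0) = 2, e(1) = 3:
  e(0) = 2, e(1) = 3, e(2) = 5
  so the recurrence gives e(2) = 5.
From the proposed closed form e(n) = 2ⁿ + 1ⁿ + 1:
  e(2) = 6.
The recurrence gives 5 but the closed form gives 6, so the closed form does not satisfy the recurrence.

No, the closed form is incorrect.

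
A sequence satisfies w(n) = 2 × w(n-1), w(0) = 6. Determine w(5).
Computing step by step:
w(0) = 6
w(1) = 2 × 6 = 12
w(2) = 2 × 12 = 24
w(3) = 2 × 24 = 48
w(4) = 2 × 48 = 96
w(5) = 2 × 96 = 192

192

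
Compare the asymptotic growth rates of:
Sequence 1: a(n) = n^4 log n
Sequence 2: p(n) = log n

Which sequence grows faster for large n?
Comparing growth rates:
Growth-rate hierarchy: log n ≺ any polynomial ≺ any exponential cⁿ (c>1) ≺ n! ≺ nⁿ.
polynomial degree 4 (with log factor) dominates logarithmic asymptotically.

a(n) grows faster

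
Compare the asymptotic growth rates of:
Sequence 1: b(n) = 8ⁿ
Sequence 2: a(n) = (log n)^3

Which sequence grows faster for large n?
Comparing growth rates:
Growth-rate hierarchy: log n ≺ any polynomial ≺ any exponential cⁿ (c>1) ≺ n! ≺ nⁿ.
exponential base 8 dominates polylogarithmic (log n)^3 asymptotically.

b(n) grows faster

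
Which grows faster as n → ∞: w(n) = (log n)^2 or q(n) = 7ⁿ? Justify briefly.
Comparing growth rates:
Growth-rate hierarchy: log n ≺ any polynomial ≺ any exponential cⁿ (c>1) ≺ n! ≺ nⁿ.
exponential base 7 dominates polylogarithmic (log n)^2 asymptotically.

q(n) grows faster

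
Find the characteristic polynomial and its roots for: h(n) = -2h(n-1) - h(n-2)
Substitute h(n) = rⁿ and divide through by rⁿ⁻²: r² + 2r + 1 = 0
Factor: (r + 1)² = 0, so r = -1 (double root).
General solution: h(n) = (A + Bn)·(-1)ⁿ

Characteristic: r² + 2r + 1 = 0, Roots: r = -1 (double root)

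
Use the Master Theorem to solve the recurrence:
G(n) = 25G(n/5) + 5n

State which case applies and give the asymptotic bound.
Master Theorem template: G(n) = a·G(n/b) + f(n).
Here: a=25, b=5, f(n)=5n
Compute log_b(a) = log_5(25) = 2.
f(n) = 5n = O(n^(2-ε)) with ε = 1. Case 1: G(n) = Θ(n^log_b(a)) = Θ(n^2).

Case 1: G(n) = Θ(n^2)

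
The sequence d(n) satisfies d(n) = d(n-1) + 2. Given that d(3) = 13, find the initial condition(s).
d(3) = d(0) + 3·2, so d(0) = 13 - 6 = 7.

d(0) = 7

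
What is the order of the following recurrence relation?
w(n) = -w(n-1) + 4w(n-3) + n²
The order is the largest lag k for which w(n-k) appears. Here the deepest term is w(n-3) (the n² term is non-homogeneous and does not affect the order), so the order is 3.

Order 3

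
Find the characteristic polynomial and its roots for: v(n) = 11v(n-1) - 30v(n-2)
Substitute v(n) = rⁿ and divide through by rⁿ⁻²: r² - 11r + 30 = 0
Factor: (r - 5)(r - 6) = 0, so r = 5, 6.
General solution: v(n) = A·5ⁿ + B·6ⁿ

Characteristic: r² - 11r + 30 = 0, Roots: r = 5, 6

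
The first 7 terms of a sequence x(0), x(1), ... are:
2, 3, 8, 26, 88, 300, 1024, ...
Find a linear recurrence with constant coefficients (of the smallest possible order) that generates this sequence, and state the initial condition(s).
Look for the lowest-order linear relation among consecutive terms.
Observation: x(n) - 4·x(n-1) - (-2)·x(n-2) = 0 holds for the shown terms, and no order-1 relation x(n) = α·x(n-1) + β fits.
Check at n=3: 4·8 + (-2)·3 = 26. ✓

x(n) = 4x(n-1) - 2x(n-2), x(0) = 2, x(1) = 3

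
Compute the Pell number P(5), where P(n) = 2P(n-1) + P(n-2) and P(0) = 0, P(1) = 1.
Computing the sequence terms:
0, 1, 2, 5, 12, 29

29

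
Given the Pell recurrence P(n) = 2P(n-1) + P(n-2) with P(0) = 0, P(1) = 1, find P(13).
Computing the sequence terms:
0, 1, 2, 5, 12, 29, 70, 169, 408, 985, 2378, 5741, 13860, 33461

33461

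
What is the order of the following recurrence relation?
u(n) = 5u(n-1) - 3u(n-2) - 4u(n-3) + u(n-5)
The order is the largest lag k for which u(n-k) appears. Here the deepest term is u(n-5), so the order is 5.

Order 5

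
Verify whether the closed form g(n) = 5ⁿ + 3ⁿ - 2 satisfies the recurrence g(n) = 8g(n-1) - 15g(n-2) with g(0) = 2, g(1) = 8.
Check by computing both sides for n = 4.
From the recurrence with g(0) = 2, g(1) = 8:
  g(0) = 2, g(1) = 8, g(2) = 34, g(3) = 152, g(4) = 706
  so the recurrence gives g(4) = 706.
From the proposed closed form g(n) = 5ⁿ + 3ⁿ - 2:
  g(4) = 704.
The recurrence gives 706 but the closed form gives 704, so the closed form does not satisfy the recurrence.

No, the closed form is incorrect.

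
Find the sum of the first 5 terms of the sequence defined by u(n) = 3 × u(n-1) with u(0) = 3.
Computing the sequence terms: 3, 9, 27, 81, 243
Adding these values together:

363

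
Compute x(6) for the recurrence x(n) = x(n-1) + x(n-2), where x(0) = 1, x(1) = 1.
Computing the sequence terms:
1, 1, 2, 3, 5, 8, 13

13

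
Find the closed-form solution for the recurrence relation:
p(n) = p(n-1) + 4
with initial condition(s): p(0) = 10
Recurrence: p(n) = p(n-1) + 4, initial: p(0) = 10.
Each step adds 4, so p(n) = p(0) + 4n = 4n + 10.

p(n) = 4n + 10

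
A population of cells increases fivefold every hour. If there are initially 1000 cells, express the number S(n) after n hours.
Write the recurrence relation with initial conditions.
Each hour multiplies the count by 5, so the count after n hours depends only on the count after n-1 hours: S(n) = 5 × S(n-1). The starting count gives S(0) = 1000.
Unrolling n times gives the closed form S(n) = 1000 × 5ⁿ.

S(n) = 5 × S(n-1), S(0) = 1000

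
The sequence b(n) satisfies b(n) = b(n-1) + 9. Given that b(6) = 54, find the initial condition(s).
b(6) = b(0) + 6·9, so b(0) = 54 - 54 = 0.

b(0) = 0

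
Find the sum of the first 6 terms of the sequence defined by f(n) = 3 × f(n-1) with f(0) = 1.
Computing the sequence terms: 1, 3, 9, 27, 81, 243
Adding these values together:

364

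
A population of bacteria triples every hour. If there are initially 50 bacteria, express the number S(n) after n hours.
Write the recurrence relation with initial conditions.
Each hour multiplies the count by 3, so the count after n hours depends only on the count after n-1 hours: S(n) = 3 × S(n-1). The starting count gives S(0) = 50.
Unrolling n times gives the closed form S(n) = 50 × 3ⁿ.

S(n) = 3 × S(n-1), S(0) = 50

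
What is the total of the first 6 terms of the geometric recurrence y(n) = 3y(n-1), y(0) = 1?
Computing the sequence terms: 1, 3, 9, 27, 81, 243
Adding these values together:

364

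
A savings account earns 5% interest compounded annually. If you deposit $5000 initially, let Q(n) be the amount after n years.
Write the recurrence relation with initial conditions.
Each year the balance grows by 5%, i.e. is multiplied by 1 + 5/100 = 1.05, so Q(n) = 1.05 × Q(n-1). The initial deposit gives Q(0) = 5000.
Unrolling gives the closed form Q(n) = 5000 × (1.05)ⁿ.

Q(n) = 1.05 × Q(n-1), Q(0) = 5000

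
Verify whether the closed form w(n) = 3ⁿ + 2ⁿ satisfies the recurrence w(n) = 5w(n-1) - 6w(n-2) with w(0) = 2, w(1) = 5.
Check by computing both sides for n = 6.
From the recurrence with w(0) = 2, w(1) = 5:
  w(0) = 2, w(1) = 5, w(2) = 13, w(3) = 35, w(4) = 97, w(5) = 275, w(6) = 793
  so the recurrence gives w(6) = 793.
From the proposed closed form w(n) = 3ⁿ + 2ⁿ:
  w(6) = 793.
Both sides give 793 at n = 6, and the initial condition(s) match, so the closed form is consistent.

Yes, the closed form is correct.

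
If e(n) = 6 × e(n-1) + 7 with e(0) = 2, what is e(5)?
Computing step by step:
e(0) = 2
e(1) = 6 × 2 + 7 = 19
e(2) = 6 × 19 + 7 = 121
e(3) = 6 × 121 + 7 = 733
e(4) = 6 × 733 + 7 = 4405
e(5) = 6 × 4405 + 7 = 26437

26437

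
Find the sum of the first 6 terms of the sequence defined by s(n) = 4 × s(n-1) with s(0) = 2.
Computing the sequence terms: 2, 8, 32, 128, 512, 2048
Adding these values together:

2730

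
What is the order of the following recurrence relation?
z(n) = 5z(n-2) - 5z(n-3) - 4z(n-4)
The order is the largest lag k for which z(n-k) appears. Here the deepest term is z(n-4), so the order is 4.

Order 4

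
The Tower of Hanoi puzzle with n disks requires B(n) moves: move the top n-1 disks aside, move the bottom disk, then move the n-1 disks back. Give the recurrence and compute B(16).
Moving n disks = move the top n-1 disks aside (B(n-1) moves) + move the largest disk (1 move) + move the n-1 disks back on top (B(n-1) moves), so B(n) = 2B(n-1) + 1, with B(1) = 1 (a single disk takes one move).
First terms: 1, 3, 7, 15, 31, 63, … — each is one less than a power of 2. Indeed B(n) + 1 = 2(B(n-1) + 1) with B(1) + 1 = 2, so B(n) + 1 = 2ⁿ and B(n) = 2ⁿ - 1.
Hence B(16) = 2^16 - 1 = 65536 - 1 = 65535.

B(n) = 2B(n-1) + 1, B(1) = 1; B(16) = 65535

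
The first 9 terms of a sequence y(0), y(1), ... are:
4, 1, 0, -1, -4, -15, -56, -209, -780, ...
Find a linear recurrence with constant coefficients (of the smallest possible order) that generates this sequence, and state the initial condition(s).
Look for the lowest-order linear relation among consecutive terms.
Observation: y(n) - 4·y(n-1) - (-1)·y(n-2) = 0 holds for the shown terms, and no order-1 relation y(n) = α·y(n-1) + β fits.
Check at n=3: 4·0 + (-1)·1 = -1. ✓

y(n) = 4y(n-1) - y(n-2), y(0) = 4, y(1) = 1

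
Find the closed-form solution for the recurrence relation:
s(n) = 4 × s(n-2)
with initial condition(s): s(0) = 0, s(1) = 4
Recurrence: s(n) = 4 × s(n-2), initial: s(0) = 0, s(1) = 4.
Characteristic equation: r² - 4 = 0, which factors as (r - 2)(r + 2) = 0, so r = 2, -2. General solution s(n) = A·2ⁿ + B·(-2)ⁿ. From s(0) = 0: A + B = 0. From s(1) = 4: 2A - 2B = 4. Solving gives A = 1, B = -1.

s(n) = 2ⁿ - (-2)ⁿ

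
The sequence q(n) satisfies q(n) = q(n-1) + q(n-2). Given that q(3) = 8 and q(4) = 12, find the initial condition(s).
Work backwards using q(k) = q(k+2) - q(k+1):
q(2) = q(4) - q(3) = 12 - 8 = 4
q(1) = q(3) - q(2) = 8 - 4 = 4
q(0) = q(2) - q(1) = 4 - 4 = 0

q(0) = 0, q(1) = 4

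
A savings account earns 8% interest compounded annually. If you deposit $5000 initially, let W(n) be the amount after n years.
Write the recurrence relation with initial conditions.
Each year the balance grows by 8%, i.e. is multiplied by 1 + 8/100 = 1.08, so W(n) = 1.08 × W(n-1). The initial deposit gives W(0) = 5000.
Unrolling gives the closed form W(n) = 5000 × (1.08)ⁿ.

W(n) = 1.08 × W(n-1), W(0) = 5000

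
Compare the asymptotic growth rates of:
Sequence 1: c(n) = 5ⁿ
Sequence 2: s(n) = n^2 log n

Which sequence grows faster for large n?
Comparing growth rates:
Growth-rate hierarchy: log n ≺ any polynomial ≺ any exponential cⁿ (c>1) ≺ n! ≺ nⁿ.
exponential base 5 dominates polynomial degree 2 (with log factor) asymptotically.

c(n) grows faster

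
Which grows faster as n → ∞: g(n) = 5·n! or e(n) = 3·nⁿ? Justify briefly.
Comparing growth rates:
Growth-rate hierarchy: log n ≺ any polynomial ≺ any exponential cⁿ (c>1) ≺ n! ≺ nⁿ.
super-exponential nⁿ dominates factorial asymptotically.

e(n) grows faster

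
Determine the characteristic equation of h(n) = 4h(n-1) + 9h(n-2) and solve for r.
Substitute h(n) = rⁿ and divide through by rⁿ⁻²: r² - 4r - 9 = 0
Discriminant: 4² + 4·9 = 52, not a perfect square, so by the quadratic formula r = (4 ± √52)/2.
General solution: h(n) = A·r₁ⁿ + B·r₂ⁿ where r₁,r₂ = (4 ± √52)/2

Characteristic: r² - 4r - 9 = 0, Roots: r = (4 ± √52)/2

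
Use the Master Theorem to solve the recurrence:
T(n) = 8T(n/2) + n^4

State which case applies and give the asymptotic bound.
Master Theorem template: T(n) = a·T(n/b) + f(n).
Here: a=8, b=2, f(n)=n^4
Compute log_b(a) = log_2(8) = 3.
f(n) = n^4 = Ω(n^(3+ε)) with ε = 1, and the regularity condition holds (a·f(n/b) = (a/b^4)·f(n) with a/b^4 = 2^-1 < 1). Case 3: T(n) = Θ(f(n)) = Θ(n^4).

Case 3: T(n) = Θ(n^4)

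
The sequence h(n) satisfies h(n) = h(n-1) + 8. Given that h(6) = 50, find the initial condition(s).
h(6) = h(0) + 6·8, so h(0) = 50 - 48 = 2.

h(0) = 2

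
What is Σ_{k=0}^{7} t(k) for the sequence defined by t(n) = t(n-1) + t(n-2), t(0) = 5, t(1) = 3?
Computing the sequence terms: 5, 3, 8, 11, 19, 30, 49, 79
Adding these values together:

204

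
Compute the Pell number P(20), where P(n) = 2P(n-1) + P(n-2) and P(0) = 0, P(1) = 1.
Computing the sequence terms:
0, 1, 2, 5, 12, 29, 70, 169, 408, 985, 2378, 5741, 13860, 33461, 80782, 195025, 470832, 1136689, 2744210, 6625109, 15994428

15994428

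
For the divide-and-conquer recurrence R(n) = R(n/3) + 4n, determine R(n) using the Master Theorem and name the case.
Master Theorem template: R(n) = a·R(n/b) + f(n).
Here: a=1, b=3, f(n)=4n
Compute log_b(a) = log_3(1) = 0.
f(n) = 4n = Ω(n^(0+ε)) with ε = 1, and the regularity condition holds (a·f(n/b) = (a/b^1)·f(n) with a/b^1 = 3^-1 < 1). Case 3: R(n) = Θ(f(n)) = Θ(n).

Case 3: R(n) = Θ(n)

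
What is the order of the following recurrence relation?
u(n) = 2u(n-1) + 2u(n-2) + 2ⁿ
The order is the largest lag k for which u(n-k) appears. Here the deepest term is u(n-2) (the 2ⁿ term is non-homogeneous and does not affect the order), so the order is 2.

Order 2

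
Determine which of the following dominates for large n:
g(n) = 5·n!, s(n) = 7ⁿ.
Comparing growth rates:
Growth-rate hierarchy: log n ≺ any polynomial ≺ any exponential cⁿ (c>1) ≺ n! ≺ nⁿ.
factorial dominates exponential base 7 asymptotically.

g(n) grows faster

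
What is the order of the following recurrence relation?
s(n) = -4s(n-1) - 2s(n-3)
The order is the largest lag k for which s(n-k) appears. Here the deepest term is s(n-3), so the order is 3.

Order 3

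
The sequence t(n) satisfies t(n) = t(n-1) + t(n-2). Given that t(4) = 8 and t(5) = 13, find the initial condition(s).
Work backwards using t(k) = t(k+2) - t(k+1):
t(3) = t(5) - t(4) = 13 - 8 = 5
t(2) = t(4) - t(3) = 8 - 5 = 3
t(1) = t(3) - t(2) = 5 - 3 = 2
t(0) = t(2) - t(1) = 3 - 2 = 1

t(0) = 1, t(1) = 2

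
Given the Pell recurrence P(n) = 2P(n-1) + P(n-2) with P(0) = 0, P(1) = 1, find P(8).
Computing the sequence terms:
0, 1, 2, 5, 12, 29, 70, 169, 408

408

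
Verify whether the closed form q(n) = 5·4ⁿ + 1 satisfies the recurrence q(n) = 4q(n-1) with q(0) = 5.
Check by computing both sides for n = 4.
From the recurrence with q(0) = 5:
  q(0) = 5, q(1) = 20, q(2) = 80, q(3) = 320, q(4) = 1280
  so the recurrence gives q(4) = 1280.
From the proposed closed form q(n) = 5·4ⁿ + 1:
  q(4) = 1281.
The recurrence gives 1280 but the closed form gives 1281, so the closed form does not satisfy the recurrence.

No, the closed form is incorrect.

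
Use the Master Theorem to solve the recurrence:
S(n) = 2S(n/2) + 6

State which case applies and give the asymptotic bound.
Master Theorem template: S(n) = a·S(n/b) + f(n).
Here: a=2, b=2, f(n)=6
Compute log_b(a) = log_2(2) = 1.
f(n) = 6 = O(n^(1-ε)) with ε = 1. Case 1: S(n) = Θ(n^log_b(a)) = Θ(n).

Case 1: S(n) = Θ(n)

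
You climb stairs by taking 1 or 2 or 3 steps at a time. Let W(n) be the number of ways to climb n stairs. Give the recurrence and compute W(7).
Condition on the size of the last step (1 to 3): before it there were n-1, …, n-3 stairs climbed, and these cases are disjoint, so W(n) = W(n-1) + W(n-2) + W(n-3) (order-3 linear recurrence).
Initial conditions by direct count (compositions of i into parts ≤ 3): W(1) = 1; W(2) = 2; W(3) = 4.
Iterating the recurrence: W(4) = 7, W(5) = 13, W(6) = 24, W(7) = 44.

W(n) = W(n-1) + W(n-2) + W(n-3), W(1) = 1, W(2) = 2, W(3) = 4; W(7) = 44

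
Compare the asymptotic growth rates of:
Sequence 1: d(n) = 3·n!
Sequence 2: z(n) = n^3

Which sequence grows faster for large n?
Comparing growth rates:
Growth-rate hierarchy: log n ≺ any polynomial ≺ any exponential cⁿ (c>1) ≺ n! ≺ nⁿ.
factorial dominates polynomial degree 3 asymptotically.

d(n) grows faster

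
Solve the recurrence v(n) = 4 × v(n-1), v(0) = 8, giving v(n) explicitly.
Recurrence: v(n) = 4 × v(n-1), initial: v(0) = 8.
Each term is 4 times the previous, so this is geometric with ratio 4. After n steps: v(n) = v(0)·4ⁿ = 8·4ⁿ.

v(n) = 8·4ⁿ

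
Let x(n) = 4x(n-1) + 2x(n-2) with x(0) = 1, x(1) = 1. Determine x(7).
Computing the sequence terms:
1, 1, 6, 26, 116, 516, 2296, 10216

10216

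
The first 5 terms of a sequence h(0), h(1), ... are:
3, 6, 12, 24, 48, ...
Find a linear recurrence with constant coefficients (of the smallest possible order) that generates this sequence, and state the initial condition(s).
Look for the lowest-order linear relation among consecutive terms.
Observation: each term is 2× the previous.
Check at n=2: 2·6 = 12. ✓

h(n) = 2 × h(n-1), h(0) = 3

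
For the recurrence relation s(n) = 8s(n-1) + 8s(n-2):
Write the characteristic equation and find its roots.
Substitute s(n) = rⁿ and divide through by rⁿ⁻²: r² - 8r - 8 = 0
Discriminant: 8² + 4·8 = 96, not a perfect square, so by the quadratic formula r = (8 ± √96)/2.
General solution: s(n) = A·r₁ⁿ + B·r₂ⁿ where r₁,r₂ = (8 ± √96)/2

Characteristic: r² - 8r - 8 = 0, Roots: r = (8 ± √96)/2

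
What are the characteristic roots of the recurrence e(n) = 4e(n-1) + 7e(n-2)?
Substitute e(n) = rⁿ and divide through by rⁿ⁻²: r² - 4r - 7 = 0
Discriminant: 4² + 4·7 = 44, not a perfect square, so by the quadratic formula r = (4 ± √44)/2.
General solution: e(n) = A·r₁ⁿ + B·r₂ⁿ where r₁,r₂ = (4 ± √44)/2

Characteristic: r² - 4r - 7 = 0, Roots: r = (4 ± √44)/2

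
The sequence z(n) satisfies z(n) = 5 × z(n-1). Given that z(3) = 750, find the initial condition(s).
In general z(n) = 5ⁿ · z(0). At n = 3: z(0) = z(3) / 5^3 = 750 / 125 = 6.

z(0) = 6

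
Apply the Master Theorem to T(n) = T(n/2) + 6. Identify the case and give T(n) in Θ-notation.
Master Theorem template: T(n) = a·T(n/b) + f(n).
Here: a=1, b=2, f(n)=6
Compute log_b(a) = log_2(1) = 0.
f(n) = 6 = Θ(1). Case 2: T(n) = Θ(log n).

Case 2: T(n) = Θ(log n)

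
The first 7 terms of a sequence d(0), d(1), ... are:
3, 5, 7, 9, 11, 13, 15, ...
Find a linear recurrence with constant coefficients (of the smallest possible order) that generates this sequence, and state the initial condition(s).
Look for the lowest-order linear relation among consecutive terms.
Observation: consecutive differences are constant (= 2).
Check at n=2: 1·5 + 2 = 7. ✓

d(n) = d(n-1) + 2, d(0) = 3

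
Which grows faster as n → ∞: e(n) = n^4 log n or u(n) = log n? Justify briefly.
Comparing growth rates:
Growth-rate hierarchy: log n ≺ any polynomial ≺ any exponential cⁿ (c>1) ≺ n! ≺ nⁿ.
polynomial degree 4 (with log factor) dominates logarithmic asymptotically.

e(n) grows faster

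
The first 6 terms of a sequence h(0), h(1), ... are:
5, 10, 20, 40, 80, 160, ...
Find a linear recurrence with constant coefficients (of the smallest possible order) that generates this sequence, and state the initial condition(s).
Look for the lowest-order linear relation among consecutive terms.
Observation: each term is 2× the previous.
Check at n=2: 2·10 = 20. ✓

h(n) = 2 × h(n-1), h(0) = 5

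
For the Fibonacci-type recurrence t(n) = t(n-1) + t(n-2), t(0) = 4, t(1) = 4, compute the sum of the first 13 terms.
Computing the sequence terms: 4, 4, 8, 12, 20, 32, 52, 84, 136, 220, 356, 576, 932
Adding these values together:

2436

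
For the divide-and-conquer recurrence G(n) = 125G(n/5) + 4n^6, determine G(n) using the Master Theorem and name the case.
Master Theorem template: G(n) = a·G(n/b) + f(n).
Here: a=125, b=5, f(n)=4n^6
Compute log_b(a) = log_5(125) = 3.
f(n) = 4n^6 = Ω(n^(3+ε)) with ε = 3, and the regularity condition holds (a·f(n/b) = (a/b^6)·f(n) with a/b^6 = 5^-3 < 1). Case 3: G(n) = Θ(f(n)) = Θ(n^6).

Case 3: G(n) = Θ(n^6)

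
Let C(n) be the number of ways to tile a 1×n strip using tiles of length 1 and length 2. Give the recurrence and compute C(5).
Condition on the last tile: it has length 1 (leaving a 1×(n-1) strip) or length 2 (leaving a 1×(n-2) strip), so C(n) = C(n-1) + C(n-2) (order-2 linear recurrence).
For 0 ≤ i < 2 only unit tiles fit, so C(i) = 1.
Iterating the recurrence: C(2) = 2, C(3) = 3, C(4) = 5, C(5) = 8.

C(n) = C(n-1) + C(n-2), with C(i) = 1 for 0 ≤ i < 2; C(5) = 8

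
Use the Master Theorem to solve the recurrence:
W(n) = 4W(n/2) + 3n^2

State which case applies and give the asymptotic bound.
Master Theorem template: W(n) = a·W(n/b) + f(n).
Here: a=4, b=2, f(n)=3n^2
Compute log_b(a) = log_2(4) = 2.
f(n) = 3n^2 = Θ(n^2). Case 2: W(n) = Θ(n^2 log n).

Case 2: W(n) = Θ(n^2 log n)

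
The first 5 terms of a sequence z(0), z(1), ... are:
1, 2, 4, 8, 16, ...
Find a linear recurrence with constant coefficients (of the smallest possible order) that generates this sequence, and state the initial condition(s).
Look for the lowest-order linear relation among consecutive terms.
Observation: each term is 2× the previous.
Check at n=2: 2·2 = 4. ✓

z(n) = 2 × z(n-1), z(0) = 1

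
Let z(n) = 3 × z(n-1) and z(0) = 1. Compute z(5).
Computing step by step:
z(0) = 1
z(1) = 3 × 1 = 3
z(2) = 3 × 3 = 9
z(3) = 3 × 9 = 27
z(4) = 3 × 27 = 81
z(5) = 3 × 81 = 243

243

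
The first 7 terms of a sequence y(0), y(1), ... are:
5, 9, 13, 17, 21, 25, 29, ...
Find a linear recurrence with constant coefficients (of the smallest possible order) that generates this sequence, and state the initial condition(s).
Look for the lowest-order linear relation among consecutive terms.
Observation: consecutive differences are constant (= 4).
Check at n=2: 1·9 + 4 = 13. ✓

y(n) = y(n-1) + 4, y(0) = 5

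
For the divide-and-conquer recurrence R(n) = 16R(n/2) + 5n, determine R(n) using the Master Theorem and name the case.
Master Theorem template: R(n) = a·R(n/b) + f(n).
Here: a=16, b=2, f(n)=5n
Compute log_b(a) = log_2(16) = 4.
f(n) = 5n = O(n^(4-ε)) with ε = 3. Case 1: R(n) = Θ(n^log_b(a)) = Θ(n^4).

Case 1: R(n) = Θ(n^4)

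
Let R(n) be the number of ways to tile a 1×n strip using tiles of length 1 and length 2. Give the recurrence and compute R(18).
Condition on the last tile: it has length 1 (leaving a 1×(n-1) strip) or length 2 (leaving a 1×(n-2) strip), so R(n) = R(n-1) + R(n-2) (order-2 linear recurrence).
For 0 ≤ i < 2 only unit tiles fit, so R(i) = 1.
Iterating the recurrence: R(2) = 2, R(3) = 3, R(4) = 5, R(5) = 8, R(6) = 13, R(7) = 21, R(8) = 34, R(9) = 55, R(10) = 89, R(11) = 144, R(12) = 233, R(13) = 377, R(14) = 610, R(15) = 987, R(16) = 1597, R(17) = 2584, R(18) = 4181.

R(n) = R(n-1) + R(n-2), with R(i) = 1 for 0 ≤ i < 2; R(18) = 4181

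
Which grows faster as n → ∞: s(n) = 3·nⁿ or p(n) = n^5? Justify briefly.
Comparing growth rates:
Growth-rate hierarchy: log n ≺ any polynomial ≺ any exponential cⁿ (c>1) ≺ n! ≺ nⁿ.
super-exponential nⁿ dominates polynomial degree 5 asymptotically.

s(n) grows faster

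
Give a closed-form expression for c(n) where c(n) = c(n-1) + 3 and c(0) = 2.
Recurrence: c(n) = c(n-1) + 3, initial: c(0) = 2.
Each step adds 3, so c(n) = c(0) + 3n = 3n + 2.

c(n) = 3n + 2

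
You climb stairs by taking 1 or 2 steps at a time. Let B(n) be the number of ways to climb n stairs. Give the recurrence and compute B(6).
Condition on the size of the last step (1 to 2): before it there were n-1, …, n-2 stairs climbed, and these cases are disjoint, so B(n) = B(n-1) + B(n-2) (Fibonacci-type sequence).
Initial conditions by direct count (compositions of i into parts ≤ 2): B(1) = 1; B(2) = 2.
Iterating the recurrence: B(3) = 3, B(4) = 5, B(5) = 8, B(6) = 13.

B(n) = B(n-1) + B(n-2), B(1) = 1, B(2) = 2; B(6) = 13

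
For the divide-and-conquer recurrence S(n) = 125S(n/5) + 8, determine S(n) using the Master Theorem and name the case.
Master Theorem template: S(n) = a·S(n/b) + f(n).
Here: a=125, b=5, f(n)=8
Compute log_b(a) = log_5(125) = 3.
f(n) = 8 = O(n^(3-ε)) with ε = 3. Case 1: S(n) = Θ(n^log_b(a)) = Θ(n^3).

Case 1: S(n) = Θ(n^3)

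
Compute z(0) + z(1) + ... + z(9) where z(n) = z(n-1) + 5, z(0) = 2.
Computing the sequence terms: 2, 7, 12, 17, 22, 27, 32, 37, 42, 47
Adding these values together:

245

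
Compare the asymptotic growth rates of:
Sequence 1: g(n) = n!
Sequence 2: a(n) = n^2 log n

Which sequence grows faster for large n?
Comparing growth rates:
Growth-rate hierarchy: log n ≺ any polynomial ≺ any exponential cⁿ (c>1) ≺ n! ≺ nⁿ.
factorial dominates polynomial degree 2 (with log factor) asymptotically.

g(n) grows faster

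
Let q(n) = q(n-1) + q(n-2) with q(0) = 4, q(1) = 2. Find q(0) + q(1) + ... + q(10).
Computing the sequence terms: 4, 2, 6, 8, 14, 22, 36, 58, 94, 152, 246
Adding these values together:

642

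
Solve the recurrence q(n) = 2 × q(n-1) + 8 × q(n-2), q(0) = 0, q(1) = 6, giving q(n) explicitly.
Recurrence: q(n) = 2 × q(n-1) + 8 × q(n-2), initial: q(0) = 0, q(1) = 6.
Characteristic equation: r² - 2r - 8 = 0, which factors as (r - 4)(r + 2) = 0, so r = 4, -2. General solution q(n) = A·4ⁿ + B·(-2)ⁿ. From q(0) = 0: A + B = 0. From q(1) = 6: 4A - 2B = 6. Solving gives A = 1, B = -1.

q(n) = 4ⁿ - (-2)ⁿ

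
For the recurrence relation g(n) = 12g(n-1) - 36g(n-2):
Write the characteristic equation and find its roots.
Substitute g(n) = rⁿ and divide through by rⁿ⁻²: r² - 12r + 36 = 0
Factor: (r - 6)² = 0, so r = 6 (double root).
General solution: g(n) = (A + Bn)·6ⁿ

Characteristic: r² - 12r + 36 = 0, Roots: r = 6 (double root)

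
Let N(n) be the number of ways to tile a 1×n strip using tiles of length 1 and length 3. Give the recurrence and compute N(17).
Condition on the last tile: it has length 1 (leaving a 1×(n-1) strip) or length 3 (leaving a 1×(n-3) strip), so N(n) = N(n-1) + N(n-3) (order-3 linear recurrence).
For 0 ≤ i < 3 only unit tiles fit, so N(i) = 1.
Iterating the recurrence: N(3) = 2, N(4) = 3, N(5) = 4, N(6) = 6, N(7) = 9, N(8) = 13, N(9) = 19, N(10) = 28, N(11) = 41, N(12) = 60, N(13) = 88, N(14) = 129, N(15) = 189, N(16) = 277, N(17) = 406.

N(n) = N(n-1) + N(n-3), with N(i) = 1 for 0 ≤ i < 3; N(17) = 406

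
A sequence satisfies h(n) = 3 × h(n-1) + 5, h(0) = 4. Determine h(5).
Computing step by step:
h(0) = 4
h(1) = 3 × 4 + 5 = 17
h(2) = 3 × 17 + 5 = 56
h(3) = 3 × 56 + 5 = 173
h(4) = 3 × 173 + 5 = 524
h(5) = 3 × 524 + 5 = 1577

1577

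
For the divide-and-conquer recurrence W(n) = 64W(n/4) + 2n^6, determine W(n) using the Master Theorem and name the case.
Master Theorem template: W(n) = a·W(n/b) + f(n).
Here: a=64, b=4, f(n)=2n^6
Compute log_b(a) = log_4(64) = 3.
f(n) = 2n^6 = Ω(n^(3+ε)) with ε = 3, and the regularity condition holds (a·f(n/b) = (a/b^6)·f(n) with a/b^6 = 4^-3 < 1). Case 3: W(n) = Θ(f(n)) = Θ(n^6).

Case 3: W(n) = Θ(n^6)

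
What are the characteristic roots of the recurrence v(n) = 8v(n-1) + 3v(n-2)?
Substitute v(n) = rⁿ and divide through by rⁿ⁻²: r² - 8r - 3 = 0
Discriminant: 8² + 4·3 = 76, not a perfect square, so by the quadratic formula r = (8 ± √76)/2.
General solution: v(n) = A·r₁ⁿ + B·r₂ⁿ where r₁,r₂ = (8 ± √76)/2

Characteristic: r² - 8r - 3 = 0, Roots: r = (8 ± √76)/2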